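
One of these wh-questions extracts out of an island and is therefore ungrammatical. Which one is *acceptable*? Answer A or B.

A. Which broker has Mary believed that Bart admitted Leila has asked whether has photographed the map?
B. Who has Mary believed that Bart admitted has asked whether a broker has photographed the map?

In A, the wh-phrase is extracted from inside a wh-island (introduced by "whether"), which blocks movement.
In B, the extraction path crosses only that-complement boundaries, which are transparent.
So B is grammatical.

B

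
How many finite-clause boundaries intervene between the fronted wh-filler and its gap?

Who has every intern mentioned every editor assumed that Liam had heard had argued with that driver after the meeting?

3

"who" is extracted from the subject of "argued".
Boundaries crossed, outermost first: [Ø], [that], [Ø] — 3 in total.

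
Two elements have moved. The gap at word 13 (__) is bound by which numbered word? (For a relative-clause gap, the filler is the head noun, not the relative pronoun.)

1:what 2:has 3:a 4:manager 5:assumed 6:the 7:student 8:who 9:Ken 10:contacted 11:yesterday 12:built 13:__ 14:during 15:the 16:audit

The marked gap is the direct object of "built".
Its filler is the fronted wh-phrase "what", at word 1.
(The other dependency links word 7 to a gap after word 10.)

1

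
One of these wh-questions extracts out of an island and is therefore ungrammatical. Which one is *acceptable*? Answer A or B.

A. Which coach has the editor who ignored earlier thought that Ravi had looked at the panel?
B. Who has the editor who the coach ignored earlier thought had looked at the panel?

In A, the wh-phrase is extracted from inside a complex-NP island (relative clause) (introduced by "who"), which blocks movement.
In B, the extraction path crosses only that-complement boundaries, which are transparent.
So B is grammatical.

B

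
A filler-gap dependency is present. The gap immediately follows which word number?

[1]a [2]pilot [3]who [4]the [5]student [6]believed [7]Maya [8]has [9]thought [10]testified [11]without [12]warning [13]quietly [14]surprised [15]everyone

9

The displaced element is "a pilot" (word 2).
It is linked across 2 clause boundaries (Ø → Ø).
It functions as the subject of "testified", so the gap sits immediately after word 9 ("thought").
Base order: The student believed Maya has thought a pilot testified without warning quietly.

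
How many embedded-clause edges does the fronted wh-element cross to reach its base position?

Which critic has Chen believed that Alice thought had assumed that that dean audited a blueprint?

2

"which critic" is extracted from the subject of "assumed".
Boundaries crossed, outermost first: [that], [Ø] — 2 in total.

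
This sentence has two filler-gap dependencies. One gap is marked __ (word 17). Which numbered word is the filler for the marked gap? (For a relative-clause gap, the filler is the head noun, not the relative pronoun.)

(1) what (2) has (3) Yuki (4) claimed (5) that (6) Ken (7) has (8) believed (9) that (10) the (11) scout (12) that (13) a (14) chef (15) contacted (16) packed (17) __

1

The marked gap is the direct object of "packed".
Its filler is the fronted wh-phrase "what", at word 1.
(The other dependency links word 11 to a gap after word 15.)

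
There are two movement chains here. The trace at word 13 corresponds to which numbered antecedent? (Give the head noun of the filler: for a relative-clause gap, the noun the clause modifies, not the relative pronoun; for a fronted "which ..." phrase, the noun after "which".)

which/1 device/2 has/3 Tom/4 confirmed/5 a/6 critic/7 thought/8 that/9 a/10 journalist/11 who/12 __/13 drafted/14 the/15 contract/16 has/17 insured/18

11

The marked gap is inside the relative clause, the subject of "drafted".
Its filler is the head noun "journalist" (via "who"), at word 11.
(The other dependency links word 2 to a gap after word 18.)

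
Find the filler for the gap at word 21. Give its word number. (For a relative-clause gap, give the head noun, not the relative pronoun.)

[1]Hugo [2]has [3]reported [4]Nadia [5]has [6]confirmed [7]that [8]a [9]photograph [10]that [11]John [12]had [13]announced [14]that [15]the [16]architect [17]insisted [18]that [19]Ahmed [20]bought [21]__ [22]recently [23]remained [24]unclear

The gap at 21 is the object of "bought", inside a relative clause.
The relative pronoun is "that" (word 10); it is bound by the head noun immediately before it.
Its filler is the head noun "photograph", at word 9.

9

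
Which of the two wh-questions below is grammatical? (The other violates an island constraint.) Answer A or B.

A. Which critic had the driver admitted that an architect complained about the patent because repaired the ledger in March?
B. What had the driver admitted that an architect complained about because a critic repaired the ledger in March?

B

In A, the wh-phrase is extracted from inside an adjunct island (introduced by "because"), which blocks movement.
In B, the extraction path crosses only that-complement boundaries, which are transparent.
So B is grammatical.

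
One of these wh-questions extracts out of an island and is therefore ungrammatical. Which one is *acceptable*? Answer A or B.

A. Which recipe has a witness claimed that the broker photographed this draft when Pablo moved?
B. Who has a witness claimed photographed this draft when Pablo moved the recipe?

In A, the wh-phrase is extracted from inside an adjunct island (introduced by "when"), which blocks movement.
In B, the extraction path crosses only that-complement boundaries, which are transparent.
So B is grammatical.

B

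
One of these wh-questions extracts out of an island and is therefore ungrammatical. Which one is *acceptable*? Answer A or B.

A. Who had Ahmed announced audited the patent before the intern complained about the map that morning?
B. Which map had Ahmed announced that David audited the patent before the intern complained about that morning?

A

In B, the wh-phrase is extracted from inside an adjunct island (introduced by "before"), which blocks movement.
In A, the extraction path crosses only that-complement boundaries, which are transparent.
So A is grammatical.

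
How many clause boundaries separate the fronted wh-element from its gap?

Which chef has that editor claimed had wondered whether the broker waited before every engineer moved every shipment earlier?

"which chef" is extracted from the subject of "wondered".
Boundaries crossed, outermost first: [Ø] — 1 in total.

1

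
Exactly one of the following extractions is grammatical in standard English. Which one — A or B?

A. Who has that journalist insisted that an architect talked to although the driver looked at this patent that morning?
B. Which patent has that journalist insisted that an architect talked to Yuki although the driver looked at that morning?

A

In B, the wh-phrase is extracted from inside an adjunct island (introduced by "although"), which blocks movement.
In A, the extraction path crosses only that-complement boundaries, which are transparent.
So A is grammatical.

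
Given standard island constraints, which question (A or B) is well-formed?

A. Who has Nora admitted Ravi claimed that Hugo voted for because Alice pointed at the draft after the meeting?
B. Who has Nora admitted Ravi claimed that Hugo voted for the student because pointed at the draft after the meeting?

A

In B, the wh-phrase is extracted from inside an adjunct island (introduced by "because"), which blocks movement.
In A, the extraction path crosses only that-complement boundaries, which are transparent.
So A is grammatical.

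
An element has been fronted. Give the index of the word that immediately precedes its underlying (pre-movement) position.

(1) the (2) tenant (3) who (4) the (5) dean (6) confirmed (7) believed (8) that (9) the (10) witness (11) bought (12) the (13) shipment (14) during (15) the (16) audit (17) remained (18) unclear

6

The displaced element is "the tenant" (word 2).
It is linked across 1 clause boundary (Ø).
It functions as the subject of "believed", so the gap sits immediately after word 6 ("confirmed").
Base order: The dean confirmed that the tenant believed that the witness bought the shipment during the audit.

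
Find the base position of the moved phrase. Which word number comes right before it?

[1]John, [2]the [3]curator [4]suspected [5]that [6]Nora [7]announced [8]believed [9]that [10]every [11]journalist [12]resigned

7

The displaced element is "John" (word 1).
It is linked across 2 clause boundaries (that → Ø).
It functions as the subject of "believed", so the gap sits immediately after word 7 ("announced").
Base order: The curator suspected that Nora announced John believed that every journalist resigned.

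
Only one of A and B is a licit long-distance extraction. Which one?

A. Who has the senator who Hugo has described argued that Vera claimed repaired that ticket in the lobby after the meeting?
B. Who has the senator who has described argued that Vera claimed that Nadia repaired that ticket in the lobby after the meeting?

In B, the wh-phrase is extracted from inside a complex-NP island (relative clause) (introduced by "who"), which blocks movement.
In A, the extraction path crosses only that-complement boundaries, which are transparent.
So A is grammatical.

A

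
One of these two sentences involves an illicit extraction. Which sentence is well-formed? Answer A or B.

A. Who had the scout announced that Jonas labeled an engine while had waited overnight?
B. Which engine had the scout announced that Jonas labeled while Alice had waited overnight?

In A, the wh-phrase is extracted from inside an adjunct island (introduced by "while"), which blocks movement.
In B, the extraction path crosses only that-complement boundaries, which are transparent.
So B is grammatical.

B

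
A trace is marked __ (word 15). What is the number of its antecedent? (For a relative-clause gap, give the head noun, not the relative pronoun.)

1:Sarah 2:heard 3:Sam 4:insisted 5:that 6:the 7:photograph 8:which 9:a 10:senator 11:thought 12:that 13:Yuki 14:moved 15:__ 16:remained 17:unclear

The gap at 15 is the object of "moved", inside a relative clause.
The relative pronoun is "which" (word 8); it is bound by the head noun immediately before it.
Its filler is the head noun "photograph", at word 7.

7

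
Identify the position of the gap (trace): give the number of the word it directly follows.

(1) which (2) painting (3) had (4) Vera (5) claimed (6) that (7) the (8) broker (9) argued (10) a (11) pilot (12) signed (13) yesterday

12

The displaced element is "which painting" (word 2).
It is linked across 2 clause boundaries (that → Ø).
It functions as the direct object of "signed", so the gap sits immediately after word 12 ("signed").
Base order: Vera had claimed that the broker argued a pilot signed which painting yesterday.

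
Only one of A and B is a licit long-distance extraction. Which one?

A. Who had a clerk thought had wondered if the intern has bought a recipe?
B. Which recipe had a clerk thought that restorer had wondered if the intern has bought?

A

In B, the wh-phrase is extracted from inside a wh-island (introduced by "if"), which blocks movement.
In A, the extraction path crosses only that-complement boundaries, which are transparent.
So A is grammatical.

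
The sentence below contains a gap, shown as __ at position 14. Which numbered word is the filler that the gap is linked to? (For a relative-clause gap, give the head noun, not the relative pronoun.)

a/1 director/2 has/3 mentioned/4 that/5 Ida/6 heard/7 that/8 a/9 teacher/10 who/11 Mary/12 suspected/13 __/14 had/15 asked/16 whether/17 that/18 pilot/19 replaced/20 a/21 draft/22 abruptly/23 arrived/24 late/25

The gap at 14 is the subject of "asked", inside a relative clause.
The relative pronoun is "who" (word 11); it is bound by the head noun immediately before it.
Its filler is the head noun "teacher", at word 10.

10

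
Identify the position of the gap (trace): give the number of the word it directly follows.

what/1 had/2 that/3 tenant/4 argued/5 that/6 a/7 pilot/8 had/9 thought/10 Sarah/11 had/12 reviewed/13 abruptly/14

The displaced element is "what" (word 1).
It is linked across 2 clause boundaries (that → Ø).
It functions as the direct object of "reviewed", so the gap sits immediately after word 13 ("reviewed").
Base order: That tenant had argued that a pilot had thought Sarah had reviewed what abruptly.

13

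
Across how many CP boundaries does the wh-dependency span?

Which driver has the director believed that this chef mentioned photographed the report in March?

2

"which driver" is extracted from the subject of "photographed".
Boundaries crossed, outermost first: [that], [Ø] — 2 in total.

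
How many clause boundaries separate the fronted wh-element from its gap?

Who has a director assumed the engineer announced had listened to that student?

"who" is extracted from the subject of "listened".
Boundaries crossed, outermost first: [Ø], [Ø] — 2 in total.

2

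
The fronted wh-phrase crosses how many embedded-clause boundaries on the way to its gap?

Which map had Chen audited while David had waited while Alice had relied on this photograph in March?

"which map" originates inside the matrix clause — no clause boundary is crossed.

0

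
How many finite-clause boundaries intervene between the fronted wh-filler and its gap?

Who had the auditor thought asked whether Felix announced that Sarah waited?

1

"who" is extracted from the subject of "asked".
Boundaries crossed, outermost first: [Ø] — 1 in total.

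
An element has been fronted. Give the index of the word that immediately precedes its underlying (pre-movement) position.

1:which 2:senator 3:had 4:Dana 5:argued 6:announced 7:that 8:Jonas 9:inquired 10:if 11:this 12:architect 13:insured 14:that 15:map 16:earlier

5

The displaced element is "which senator" (word 2).
It is linked across 1 clause boundary (Ø).
It functions as the subject of "announced", so the gap sits immediately after word 5 ("argued").
Base order: Dana had argued that which senator announced that Jonas inquired if this architect insured that map earlier.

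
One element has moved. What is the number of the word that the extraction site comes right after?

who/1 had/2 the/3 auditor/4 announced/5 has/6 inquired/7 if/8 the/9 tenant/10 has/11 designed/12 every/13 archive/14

The displaced element is "who" (word 1).
It is linked across 1 clause boundary (Ø).
It functions as the subject of "inquired", so the gap sits immediately after word 5 ("announced").
Base order: The auditor had announced that who has inquired if the tenant has designed every archive.

5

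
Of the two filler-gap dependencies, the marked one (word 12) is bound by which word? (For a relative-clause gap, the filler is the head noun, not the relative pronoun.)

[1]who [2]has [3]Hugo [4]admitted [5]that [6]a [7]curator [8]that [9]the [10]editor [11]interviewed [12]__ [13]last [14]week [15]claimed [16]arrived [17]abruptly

7

The marked gap is inside the relative clause, the direct object of "interviewed".
Its filler is the head noun "curator" (via "that"), at word 7.
(The other dependency links word 1 to a gap after word 15.)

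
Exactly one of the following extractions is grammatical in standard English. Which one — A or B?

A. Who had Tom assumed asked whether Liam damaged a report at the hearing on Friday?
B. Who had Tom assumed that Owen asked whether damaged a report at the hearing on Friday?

In B, the wh-phrase is extracted from inside a wh-island (introduced by "whether"), which blocks movement.
In A, the extraction path crosses only that-complement boundaries, which are transparent.
So A is grammatical.

A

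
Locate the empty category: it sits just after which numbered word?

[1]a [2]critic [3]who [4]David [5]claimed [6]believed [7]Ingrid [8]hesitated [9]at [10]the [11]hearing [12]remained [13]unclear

5

The displaced element is "a critic" (word 2).
It is linked across 1 clause boundary (Ø).
It functions as the subject of "believed", so the gap sits immediately after word 5 ("claimed").
Base order: David claimed that a critic believed Ingrid hesitated at the hearing.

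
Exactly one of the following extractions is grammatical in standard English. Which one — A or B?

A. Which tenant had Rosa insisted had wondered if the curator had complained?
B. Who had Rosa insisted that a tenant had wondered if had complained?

A

In B, the wh-phrase is extracted from inside a wh-island (introduced by "if"), which blocks movement.
In A, the extraction path crosses only that-complement boundaries, which are transparent.
So A is grammatical.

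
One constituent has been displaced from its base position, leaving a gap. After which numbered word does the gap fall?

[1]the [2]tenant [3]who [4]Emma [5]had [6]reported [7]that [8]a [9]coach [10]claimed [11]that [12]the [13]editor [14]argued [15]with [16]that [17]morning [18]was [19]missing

15

The displaced element is "the tenant" (word 2).
It is linked across 2 clause boundaries (that → that).
It functions as the object of the preposition "with" of "argued", so the gap sits immediately after word 15 ("with").
Base order: Emma had reported that a coach claimed that the editor argued with the tenant that morning.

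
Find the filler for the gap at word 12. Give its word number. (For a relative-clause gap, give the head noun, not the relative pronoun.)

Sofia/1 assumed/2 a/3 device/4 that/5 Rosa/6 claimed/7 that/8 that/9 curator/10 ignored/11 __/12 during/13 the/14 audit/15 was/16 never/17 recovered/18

The gap at 12 is the object of "ignored", inside a relative clause.
The relative pronoun is "that" (word 5); it is bound by the head noun immediately before it.
Its filler is the head noun "device", at word 4.

4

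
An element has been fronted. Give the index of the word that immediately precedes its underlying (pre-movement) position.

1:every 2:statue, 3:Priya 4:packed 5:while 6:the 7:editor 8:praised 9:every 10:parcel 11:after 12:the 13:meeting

The displaced element is "every statue" (word 2).
It functions as the direct object of "packed", so the gap sits immediately after word 4 ("packed").
Base order: Priya packed every statue while the editor praised every parcel after the meeting.

4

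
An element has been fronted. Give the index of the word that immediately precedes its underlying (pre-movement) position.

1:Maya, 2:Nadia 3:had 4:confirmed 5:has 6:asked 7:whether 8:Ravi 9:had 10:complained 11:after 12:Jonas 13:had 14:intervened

4

The displaced element is "Maya" (word 1).
It is linked across 1 clause boundary (Ø).
It functions as the subject of "asked", so the gap sits immediately after word 4 ("confirmed").
Base order: Nadia had confirmed Maya has asked whether Ravi had complained after Jonas had intervened.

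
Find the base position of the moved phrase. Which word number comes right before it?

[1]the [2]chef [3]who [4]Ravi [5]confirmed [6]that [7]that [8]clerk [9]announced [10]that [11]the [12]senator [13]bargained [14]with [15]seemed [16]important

14

The displaced element is "the chef" (word 2).
It is linked across 2 clause boundaries (that → that).
It functions as the object of the preposition "with" of "bargained", so the gap sits immediately after word 14 ("with").
Base order: Ravi confirmed that that clerk announced that the senator bargained with the chef.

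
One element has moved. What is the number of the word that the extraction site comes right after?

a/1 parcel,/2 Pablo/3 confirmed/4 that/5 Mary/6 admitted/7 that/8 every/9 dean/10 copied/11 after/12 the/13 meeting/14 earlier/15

The displaced element is "a parcel" (word 2).
It is linked across 2 clause boundaries (that → that).
It functions as the direct object of "copied", so the gap sits immediately after word 11 ("copied").
Base order: Pablo confirmed that Mary admitted that every dean copied a parcel after the meeting earlier.

11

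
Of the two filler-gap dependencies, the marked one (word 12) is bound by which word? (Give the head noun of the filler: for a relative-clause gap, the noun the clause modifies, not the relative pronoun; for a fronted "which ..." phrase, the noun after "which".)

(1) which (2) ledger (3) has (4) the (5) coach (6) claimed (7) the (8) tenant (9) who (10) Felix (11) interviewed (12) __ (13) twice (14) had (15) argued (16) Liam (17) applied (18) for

The marked gap is inside the relative clause, the direct object of "interviewed".
Its filler is the head noun "tenant" (via "who"), at word 8.
(The other dependency links word 2 to a gap after word 18.)

8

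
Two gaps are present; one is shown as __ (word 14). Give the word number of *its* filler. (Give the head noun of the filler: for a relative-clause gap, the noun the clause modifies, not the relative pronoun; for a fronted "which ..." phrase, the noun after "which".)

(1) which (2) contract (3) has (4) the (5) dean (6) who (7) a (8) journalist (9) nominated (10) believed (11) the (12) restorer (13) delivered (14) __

The marked gap is the direct object of "delivered".
Its filler is the fronted wh-phrase "which contract", at word 2.
(The other dependency links word 5 to a gap after word 9.)

2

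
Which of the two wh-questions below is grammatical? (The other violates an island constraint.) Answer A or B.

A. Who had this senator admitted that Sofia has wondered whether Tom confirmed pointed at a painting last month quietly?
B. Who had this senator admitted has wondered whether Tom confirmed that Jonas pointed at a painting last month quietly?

In A, the wh-phrase is extracted from inside a wh-island (introduced by "whether"), which blocks movement.
In B, the extraction path crosses only that-complement boundaries, which are transparent.
So B is grammatical.

B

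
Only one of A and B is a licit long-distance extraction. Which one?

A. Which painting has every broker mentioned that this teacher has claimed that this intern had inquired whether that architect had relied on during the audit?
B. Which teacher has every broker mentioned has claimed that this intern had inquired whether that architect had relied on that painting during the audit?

B

In A, the wh-phrase is extracted from inside a wh-island (introduced by "whether"), which blocks movement.
In B, the extraction path crosses only that-complement boundaries, which are transparent.
So B is grammatical.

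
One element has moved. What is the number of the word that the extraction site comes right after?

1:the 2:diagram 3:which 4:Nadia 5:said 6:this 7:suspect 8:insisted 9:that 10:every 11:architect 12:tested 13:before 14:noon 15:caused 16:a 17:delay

12

The displaced element is "the diagram" (word 2).
It is linked across 2 clause boundaries (Ø → that).
It functions as the direct object of "tested", so the gap sits immediately after word 12 ("tested").
Base order: Nadia said this suspect insisted that every architect tested the diagram before noon.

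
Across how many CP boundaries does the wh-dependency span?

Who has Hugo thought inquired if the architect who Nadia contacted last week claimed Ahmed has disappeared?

1

"who" is extracted from the subject of "inquired".
Boundaries crossed, outermost first: [Ø] — 1 in total.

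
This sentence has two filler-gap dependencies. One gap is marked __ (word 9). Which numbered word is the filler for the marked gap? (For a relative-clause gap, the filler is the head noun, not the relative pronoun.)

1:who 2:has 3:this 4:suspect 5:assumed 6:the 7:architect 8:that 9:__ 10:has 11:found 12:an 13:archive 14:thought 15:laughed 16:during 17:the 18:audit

The marked gap is inside the relative clause, the subject of "found".
Its filler is the head noun "architect" (via "that"), at word 7.
(The other dependency links word 1 to a gap after word 14.)

7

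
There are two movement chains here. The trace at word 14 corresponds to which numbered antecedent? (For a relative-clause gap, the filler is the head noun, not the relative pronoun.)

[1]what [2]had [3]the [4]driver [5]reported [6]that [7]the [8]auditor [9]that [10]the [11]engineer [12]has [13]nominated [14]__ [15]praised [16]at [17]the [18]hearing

The marked gap is inside the relative clause, the direct object of "nominated".
Its filler is the head noun "auditor" (via "that"), at word 8.
(The other dependency links word 1 to a gap after word 15.)

8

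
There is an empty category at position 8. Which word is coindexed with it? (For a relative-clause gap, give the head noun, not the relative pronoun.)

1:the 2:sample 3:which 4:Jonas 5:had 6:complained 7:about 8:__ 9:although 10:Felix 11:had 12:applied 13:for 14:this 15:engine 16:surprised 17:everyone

2

The gap at 8 is the prepositional object of "complained", inside a relative clause.
The relative pronoun is "which" (word 3); it is bound by the head noun immediately before it.
Its filler is the head noun "sample", at word 2.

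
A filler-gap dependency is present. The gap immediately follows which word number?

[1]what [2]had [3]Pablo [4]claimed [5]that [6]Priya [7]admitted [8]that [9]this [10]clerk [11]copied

The displaced element is "what" (word 1).
It is linked across 2 clause boundaries (that → that).
It functions as the direct object of "copied", so the gap sits immediately after word 11 ("copied").
Base order: Pablo had claimed that Priya admitted that this clerk copied what.

11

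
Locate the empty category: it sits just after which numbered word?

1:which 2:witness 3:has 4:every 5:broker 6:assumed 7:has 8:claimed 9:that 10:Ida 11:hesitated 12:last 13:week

6

The displaced element is "which witness" (word 2).
It is linked across 1 clause boundary (Ø).
It functions as the subject of "claimed", so the gap sits immediately after word 6 ("assumed").
Base order: Every broker has assumed which witness has claimed that Ida hesitated last week.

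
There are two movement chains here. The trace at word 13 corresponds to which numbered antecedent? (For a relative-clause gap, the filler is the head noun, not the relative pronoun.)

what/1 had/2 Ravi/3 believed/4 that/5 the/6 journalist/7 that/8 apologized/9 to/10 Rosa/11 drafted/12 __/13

The marked gap is the direct object of "drafted".
Its filler is the fronted wh-phrase "what", at word 1.
(The other dependency links word 7 to a gap after word 8.)

1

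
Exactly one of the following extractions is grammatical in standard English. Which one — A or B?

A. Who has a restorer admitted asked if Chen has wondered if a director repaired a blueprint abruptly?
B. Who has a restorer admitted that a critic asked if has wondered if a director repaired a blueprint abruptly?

A

In B, the wh-phrase is extracted from inside a wh-island (introduced by "if"), which blocks movement.
In A, the extraction path crosses only that-complement boundaries, which are transparent.
So A is grammatical.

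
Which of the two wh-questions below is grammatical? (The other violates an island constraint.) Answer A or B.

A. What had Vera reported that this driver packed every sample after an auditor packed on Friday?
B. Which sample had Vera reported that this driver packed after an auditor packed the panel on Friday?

B

In A, the wh-phrase is extracted from inside an adjunct island (introduced by "after"), which blocks movement.
In B, the extraction path crosses only that-complement boundaries, which are transparent.
So B is grammatical.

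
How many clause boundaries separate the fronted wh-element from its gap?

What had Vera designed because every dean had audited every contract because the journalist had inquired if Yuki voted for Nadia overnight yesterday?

"what" originates inside the matrix clause — no clause boundary is crossed.

0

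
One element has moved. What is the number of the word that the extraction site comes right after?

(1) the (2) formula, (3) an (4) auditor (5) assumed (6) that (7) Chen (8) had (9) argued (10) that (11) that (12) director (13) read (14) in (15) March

The displaced element is "the formula" (word 2).
It is linked across 2 clause boundaries (that → that).
It functions as the direct object of "read", so the gap sits immediately after word 13 ("read").
Base order: An auditor assumed that Chen had argued that that director read the formula in March.

13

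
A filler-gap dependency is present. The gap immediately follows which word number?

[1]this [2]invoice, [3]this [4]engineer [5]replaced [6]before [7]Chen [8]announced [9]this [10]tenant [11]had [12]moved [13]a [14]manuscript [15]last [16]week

5

The displaced element is "this invoice" (word 2).
It functions as the direct object of "replaced", so the gap sits immediately after word 5 ("replaced").
Base order: This engineer replaced this invoice before Chen announced this tenant had moved a manuscript last week.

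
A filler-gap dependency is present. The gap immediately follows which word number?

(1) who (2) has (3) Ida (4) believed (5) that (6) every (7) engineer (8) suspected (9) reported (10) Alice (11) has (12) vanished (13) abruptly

8

The displaced element is "who" (word 1).
It is linked across 2 clause boundaries (that → Ø).
It functions as the subject of "reported", so the gap sits immediately after word 8 ("suspected").
Base order: Ida has believed that every engineer suspected that who reported Alice has vanished abruptly.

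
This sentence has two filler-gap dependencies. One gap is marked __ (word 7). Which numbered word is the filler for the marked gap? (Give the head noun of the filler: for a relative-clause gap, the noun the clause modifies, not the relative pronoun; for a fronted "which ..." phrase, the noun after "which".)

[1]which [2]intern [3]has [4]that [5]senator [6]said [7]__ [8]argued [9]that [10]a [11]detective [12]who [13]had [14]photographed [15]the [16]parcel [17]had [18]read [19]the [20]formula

The marked gap is the subject of "argued".
Its filler is the fronted wh-phrase "which intern", at word 2.
(The other dependency links word 11 to a gap after word 12.)

2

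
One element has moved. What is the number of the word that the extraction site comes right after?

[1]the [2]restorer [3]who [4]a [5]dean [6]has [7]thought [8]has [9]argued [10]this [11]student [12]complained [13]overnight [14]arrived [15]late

7

The displaced element is "the restorer" (word 2).
It is linked across 1 clause boundary (Ø).
It functions as the subject of "argued", so the gap sits immediately after word 7 ("thought").
Base order: A dean has thought that the restorer has argued this student complained overnight.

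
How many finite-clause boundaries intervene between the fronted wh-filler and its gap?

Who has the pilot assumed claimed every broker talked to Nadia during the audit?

"who" is extracted from the subject of "claimed".
Boundaries crossed, outermost first: [Ø] — 1 in total.

1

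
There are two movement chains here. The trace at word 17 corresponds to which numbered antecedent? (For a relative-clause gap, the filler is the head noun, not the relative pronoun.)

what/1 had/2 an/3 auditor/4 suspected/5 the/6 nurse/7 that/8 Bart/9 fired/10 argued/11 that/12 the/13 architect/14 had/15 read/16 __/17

1

The marked gap is the direct object of "read".
Its filler is the fronted wh-phrase "what", at word 1.
(The other dependency links word 7 to a gap after word 10.)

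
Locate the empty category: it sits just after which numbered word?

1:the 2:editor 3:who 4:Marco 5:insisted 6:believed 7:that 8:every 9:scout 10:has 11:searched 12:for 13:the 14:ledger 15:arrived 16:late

5

The displaced element is "the editor" (word 2).
It is linked across 1 clause boundary (Ø).
It functions as the subject of "believed", so the gap sits immediately after word 5 ("insisted").
Base order: Marco insisted the editor believed that every scout has searched for the ledger.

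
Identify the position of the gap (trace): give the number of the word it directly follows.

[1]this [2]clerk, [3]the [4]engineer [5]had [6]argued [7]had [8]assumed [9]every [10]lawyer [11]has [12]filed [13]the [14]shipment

The displaced element is "this clerk" (word 2).
It is linked across 1 clause boundary (Ø).
It functions as the subject of "assumed", so the gap sits immediately after word 6 ("argued").
Base order: The engineer had argued that this clerk had assumed every lawyer has filed the shipment.

6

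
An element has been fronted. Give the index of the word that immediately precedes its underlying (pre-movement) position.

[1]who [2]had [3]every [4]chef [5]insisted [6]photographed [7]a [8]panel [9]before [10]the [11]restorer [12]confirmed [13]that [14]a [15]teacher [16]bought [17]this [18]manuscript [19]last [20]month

5

The displaced element is "who" (word 1).
It is linked across 1 clause boundary (Ø).
It functions as the subject of "photographed", so the gap sits immediately after word 5 ("insisted").
Base order: Every chef had insisted that who photographed a panel before the restorer confirmed that a teacher bought this manuscript last month.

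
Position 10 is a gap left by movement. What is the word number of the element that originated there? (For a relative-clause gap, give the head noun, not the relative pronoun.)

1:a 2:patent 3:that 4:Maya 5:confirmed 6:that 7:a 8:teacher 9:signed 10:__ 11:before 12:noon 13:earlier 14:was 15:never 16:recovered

2

The gap at 10 is the object of "signed", inside a relative clause.
The relative pronoun is "that" (word 3); it is bound by the head noun immediately before it.
Its filler is the head noun "patent", at word 2.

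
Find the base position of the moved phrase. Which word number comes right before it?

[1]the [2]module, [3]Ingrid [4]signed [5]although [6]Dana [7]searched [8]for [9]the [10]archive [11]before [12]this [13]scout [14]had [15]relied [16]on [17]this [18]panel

4

The displaced element is "the module" (word 2).
It functions as the direct object of "signed", so the gap sits immediately after word 4 ("signed").
Base order: Ingrid signed the module although Dana searched for the archive before this scout had relied on this panel.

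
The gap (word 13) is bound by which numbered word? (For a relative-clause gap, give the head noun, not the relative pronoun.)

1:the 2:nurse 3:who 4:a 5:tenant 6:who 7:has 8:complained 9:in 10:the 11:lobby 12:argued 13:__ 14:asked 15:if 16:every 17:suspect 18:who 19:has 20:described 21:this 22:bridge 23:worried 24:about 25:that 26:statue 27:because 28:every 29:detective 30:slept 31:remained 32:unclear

2

The gap at 13 is the subject of "asked", inside a relative clause.
The relative pronoun is "who" (word 3); it is bound by the head noun immediately before it.
Its filler is the head noun "nurse", at word 2.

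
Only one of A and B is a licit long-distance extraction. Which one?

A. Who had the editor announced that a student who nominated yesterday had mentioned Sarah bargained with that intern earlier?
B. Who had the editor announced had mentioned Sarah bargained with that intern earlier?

In A, the wh-phrase is extracted from inside a complex-NP island (relative clause) (introduced by "who"), which blocks movement.
In B, the extraction path crosses only that-complement boundaries, which are transparent.
So B is grammatical.

B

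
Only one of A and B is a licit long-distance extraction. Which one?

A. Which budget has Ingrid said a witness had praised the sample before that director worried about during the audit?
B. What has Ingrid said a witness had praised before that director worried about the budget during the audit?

B

In A, the wh-phrase is extracted from inside an adjunct island (introduced by "before"), which blocks movement.
In B, the extraction path crosses only that-complement boundaries, which are transparent.
So B is grammatical.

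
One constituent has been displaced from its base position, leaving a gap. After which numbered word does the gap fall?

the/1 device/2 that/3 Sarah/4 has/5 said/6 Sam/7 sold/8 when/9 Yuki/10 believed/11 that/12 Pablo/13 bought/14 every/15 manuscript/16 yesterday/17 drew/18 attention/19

8

The displaced element is "the device" (word 2).
It is linked across 1 clause boundary (Ø).
It functions as the direct object of "sold", so the gap sits immediately after word 8 ("sold").
Base order: Sarah has said Sam sold the device when Yuki believed that Pablo bought every manuscript yesterday.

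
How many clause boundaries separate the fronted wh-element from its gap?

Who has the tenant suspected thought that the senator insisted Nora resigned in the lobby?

"who" is extracted from the subject of "thought".
Boundaries crossed, outermost first: [Ø] — 1 in total.

1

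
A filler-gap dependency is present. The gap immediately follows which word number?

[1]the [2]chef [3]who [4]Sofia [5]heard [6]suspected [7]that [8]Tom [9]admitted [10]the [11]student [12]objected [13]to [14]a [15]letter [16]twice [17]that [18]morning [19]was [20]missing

5

The displaced element is "the chef" (word 2).
It is linked across 1 clause boundary (Ø).
It functions as the subject of "suspected", so the gap sits immediately after word 5 ("heard").
Base order: Sofia heard that the chef suspected that Tom admitted the student objected to a letter twice that morning.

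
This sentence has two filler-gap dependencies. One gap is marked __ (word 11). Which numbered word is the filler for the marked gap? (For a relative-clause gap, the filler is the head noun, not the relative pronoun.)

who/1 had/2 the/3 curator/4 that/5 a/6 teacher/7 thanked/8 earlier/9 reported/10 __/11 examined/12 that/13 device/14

1

The marked gap is the subject of "examined".
Its filler is the fronted wh-phrase "who", at word 1.
(The other dependency links word 4 to a gap after word 8.)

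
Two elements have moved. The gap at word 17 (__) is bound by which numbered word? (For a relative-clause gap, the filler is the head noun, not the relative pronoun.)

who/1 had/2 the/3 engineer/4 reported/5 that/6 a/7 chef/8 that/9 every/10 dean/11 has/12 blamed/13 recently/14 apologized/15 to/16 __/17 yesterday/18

1

The marked gap is the object of the preposition "to" of "apologized".
Its filler is the fronted wh-phrase "who", at word 1.
(The other dependency links word 8 to a gap after word 13.)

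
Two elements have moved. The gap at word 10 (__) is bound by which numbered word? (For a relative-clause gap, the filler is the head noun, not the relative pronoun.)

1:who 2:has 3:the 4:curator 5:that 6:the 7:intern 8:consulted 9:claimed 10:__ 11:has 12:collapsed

1

The marked gap is the subject of "collapsed".
Its filler is the fronted wh-phrase "who", at word 1.
(The other dependency links word 4 to a gap after word 8.)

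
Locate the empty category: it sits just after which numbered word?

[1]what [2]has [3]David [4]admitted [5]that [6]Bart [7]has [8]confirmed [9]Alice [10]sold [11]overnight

The displaced element is "what" (word 1).
It is linked across 2 clause boundaries (that → Ø).
It functions as the direct object of "sold", so the gap sits immediately after word 10 ("sold").
Base order: David has admitted that Bart has confirmed Alice sold what overnight.

10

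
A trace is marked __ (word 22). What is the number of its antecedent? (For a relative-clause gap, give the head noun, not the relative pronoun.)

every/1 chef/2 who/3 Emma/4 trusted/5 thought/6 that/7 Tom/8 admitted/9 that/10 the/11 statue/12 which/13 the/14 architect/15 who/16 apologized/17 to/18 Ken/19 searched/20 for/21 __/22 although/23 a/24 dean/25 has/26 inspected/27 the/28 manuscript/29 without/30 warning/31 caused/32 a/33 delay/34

The gap at 22 is the prepositional object of "searched", inside a relative clause.
The relative pronoun is "which" (word 13); it is bound by the head noun immediately before it.
Its filler is the head noun "statue", at word 12.

12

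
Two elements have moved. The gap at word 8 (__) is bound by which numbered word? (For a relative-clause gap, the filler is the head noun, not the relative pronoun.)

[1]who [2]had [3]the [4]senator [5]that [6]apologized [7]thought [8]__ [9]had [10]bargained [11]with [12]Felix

1

The marked gap is the subject of "bargained".
Its filler is the fronted wh-phrase "who", at word 1.
(The other dependency links word 4 to a gap after word 5.)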